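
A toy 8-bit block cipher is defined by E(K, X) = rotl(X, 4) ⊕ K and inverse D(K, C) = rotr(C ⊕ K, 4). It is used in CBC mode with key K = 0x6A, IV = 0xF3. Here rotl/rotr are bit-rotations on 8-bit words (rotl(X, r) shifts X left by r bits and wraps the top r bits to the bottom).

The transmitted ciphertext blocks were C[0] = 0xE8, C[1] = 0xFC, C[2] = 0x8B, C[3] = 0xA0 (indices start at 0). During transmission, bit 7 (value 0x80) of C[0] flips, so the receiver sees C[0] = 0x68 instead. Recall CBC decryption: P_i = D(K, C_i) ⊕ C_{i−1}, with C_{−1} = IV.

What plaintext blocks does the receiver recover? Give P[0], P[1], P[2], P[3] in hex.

Only C[0] changed, to 0x68. In CBC, a change in C_i garbles P_i and flips the same bit in P_{i+1}. Decrypting the received ciphertext:
P[0]: D(K, 0x68) = 0x20; 0x20 ⊕ 0xF3 = 0xD3.
P[1]: D(K, 0xFC) = 0x69; 0x69 ⊕ 0x68 = 0x01.
P[2]: D(K, 0x8B) = 0x1E; 0x1E ⊕ 0xFC = 0xE2.
P[3]: D(K, 0xA0) = 0xAC; 0xAC ⊕ 0x8B = 0x27.
Blocks that differ from the original plaintext: P[0], P[1].

P[0] = 0xD3, P[1] = 0x01, P[2] = 0xE2, P[3] = 0x27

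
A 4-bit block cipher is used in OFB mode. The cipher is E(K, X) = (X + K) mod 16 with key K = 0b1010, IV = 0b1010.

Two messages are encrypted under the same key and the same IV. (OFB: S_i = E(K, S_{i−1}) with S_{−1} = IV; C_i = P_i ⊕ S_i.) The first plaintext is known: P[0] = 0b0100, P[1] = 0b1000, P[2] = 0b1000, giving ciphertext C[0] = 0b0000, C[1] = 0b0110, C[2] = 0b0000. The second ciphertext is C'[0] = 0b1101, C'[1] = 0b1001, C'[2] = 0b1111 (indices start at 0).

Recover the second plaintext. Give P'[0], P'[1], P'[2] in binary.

In OFB with a reused IV, both messages share the same keystream S_i, so C_i ⊕ C'_i = P_i ⊕ P'_i and thus P'_i = P_i ⊕ C_i ⊕ C'_i.
P'[0]: 0b0100 ⊕ 0b0000 ⊕ 0b1101 = 0b1001.
P'[1]: 0b1000 ⊕ 0b0110 ⊕ 0b1001 = 0b0111.
P'[2]: 0b1000 ⊕ 0b0000 ⊕ 0b1111 = 0b0111.

P'[0] = 0b1001, P'[1] = 0b0111, P'[2] = 0b0111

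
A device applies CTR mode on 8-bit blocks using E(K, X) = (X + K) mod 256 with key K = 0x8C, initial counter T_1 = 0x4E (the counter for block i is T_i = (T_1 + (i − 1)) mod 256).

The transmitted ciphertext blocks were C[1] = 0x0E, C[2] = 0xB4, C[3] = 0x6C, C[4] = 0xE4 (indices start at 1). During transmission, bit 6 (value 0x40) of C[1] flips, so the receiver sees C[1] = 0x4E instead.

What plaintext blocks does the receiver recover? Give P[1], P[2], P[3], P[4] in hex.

CTR decryption: S_i = E(K, T_i) where T_i is the counter for block i; P_i = C_i ⊕ S_i.
Only C[1] changed, to 0x4E. In CTR, a change in C_i flips the same bit in P_i only; the keystream is unaffected. Decrypting the received ciphertext:
P[1]: T = 0x4E, S = E(K, T) = 0xDA; 0x4E ⊕ 0xDA = 0x94.
P[2]: T = 0x4F, S = E(K, T) = 0xDB; 0xB4 ⊕ 0xDB = 0x6F.
P[3]: T = 0x50, S = E(K, T) = 0xDC; 0x6C ⊕ 0xDC = 0xB0.
P[4]: T = 0x51, S = E(K, T) = 0xDD; 0xE4 ⊕ 0xDD = 0x39.
Blocks that differ from the original plaintext: P[1].

P[1] = 0x94, P[2] = 0x6F, P[3] = 0xB0, P[4] = 0x39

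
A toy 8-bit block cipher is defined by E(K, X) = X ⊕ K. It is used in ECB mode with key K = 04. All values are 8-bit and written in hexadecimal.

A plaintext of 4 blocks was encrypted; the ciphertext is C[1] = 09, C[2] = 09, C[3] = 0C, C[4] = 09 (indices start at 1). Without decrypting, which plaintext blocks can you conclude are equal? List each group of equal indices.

ECB encrypts each block independently with the same key, so equal ciphertext blocks imply equal plaintext blocks.
C[1] = C[2] = C[4] = 09, so P[1] = P[2] = P[4].

P[1] = P[2] = P[4]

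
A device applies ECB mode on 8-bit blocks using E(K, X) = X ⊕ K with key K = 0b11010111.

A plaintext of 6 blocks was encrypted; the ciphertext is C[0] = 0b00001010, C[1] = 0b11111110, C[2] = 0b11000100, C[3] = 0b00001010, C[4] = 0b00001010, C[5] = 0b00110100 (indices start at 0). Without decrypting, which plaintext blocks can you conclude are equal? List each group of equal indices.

P[0] = P[3] = P[4]

ECB encrypts each block independently with the same key, so equal ciphertext blocks imply equal plaintext blocks.
C[0] = C[3] = C[4] = 0b00001010, so P[0] = P[3] = P[4].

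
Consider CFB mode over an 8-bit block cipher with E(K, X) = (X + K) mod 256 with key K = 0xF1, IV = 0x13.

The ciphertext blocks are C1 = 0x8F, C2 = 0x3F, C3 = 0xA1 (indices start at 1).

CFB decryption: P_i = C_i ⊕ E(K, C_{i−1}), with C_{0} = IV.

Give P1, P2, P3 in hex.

P1 = 0x8B, P2 = 0xBF, P3 = 0x91

P1: E(K, 0x13) = 0x04; 0x8F ⊕ 0x04 = 0x8B.
P2: E(K, 0x8F) = 0x80; 0x3F ⊕ 0x80 = 0xBF.
P3: E(K, 0x3F) = 0x30; 0xA1 ⊕ 0x30 = 0x91.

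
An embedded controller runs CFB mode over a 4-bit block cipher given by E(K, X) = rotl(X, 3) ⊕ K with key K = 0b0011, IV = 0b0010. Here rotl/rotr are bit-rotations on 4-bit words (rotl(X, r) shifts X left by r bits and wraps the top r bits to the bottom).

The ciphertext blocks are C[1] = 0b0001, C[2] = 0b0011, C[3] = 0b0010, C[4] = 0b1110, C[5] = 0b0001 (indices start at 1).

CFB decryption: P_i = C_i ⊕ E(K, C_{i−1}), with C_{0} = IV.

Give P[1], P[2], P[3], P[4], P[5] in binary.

P[1] = 0b0011, P[2] = 0b1000, P[3] = 0b1000, P[4] = 0b1100, P[5] = 0b0101

P[1]: E(K, 0b0010) = 0b0010; 0b0001 ⊕ 0b0010 = 0b0011.
P[2]: E(K, 0b0001) = 0b1011; 0b0011 ⊕ 0b1011 = 0b1000.
P[3]: E(K, 0b0011) = 0b1010; 0b0010 ⊕ 0b1010 = 0b1000.
P[4]: E(K, 0b0010) = 0b0010; 0b1110 ⊕ 0b0010 = 0b1100.
P[5]: E(K, 0b1110) = 0b0100; 0b0001 ⊕ 0b0100 = 0b0101.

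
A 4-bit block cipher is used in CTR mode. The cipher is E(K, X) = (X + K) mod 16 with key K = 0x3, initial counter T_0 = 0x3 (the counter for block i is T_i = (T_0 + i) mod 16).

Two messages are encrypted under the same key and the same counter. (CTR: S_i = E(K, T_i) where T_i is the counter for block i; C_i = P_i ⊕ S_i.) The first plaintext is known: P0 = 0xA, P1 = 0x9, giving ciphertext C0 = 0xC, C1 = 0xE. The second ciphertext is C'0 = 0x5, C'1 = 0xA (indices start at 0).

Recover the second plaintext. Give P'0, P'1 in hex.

In CTR with a reused counter, both messages share the same keystream S_i, so C_i ⊕ C'_i = P_i ⊕ P'_i and thus P'_i = P_i ⊕ C_i ⊕ C'_i.
P'0: 0xA ⊕ 0xC ⊕ 0x5 = 0x3.
P'1: 0x9 ⊕ 0xE ⊕ 0xA = 0xD.

P'0 = 0x3, P'1 = 0xD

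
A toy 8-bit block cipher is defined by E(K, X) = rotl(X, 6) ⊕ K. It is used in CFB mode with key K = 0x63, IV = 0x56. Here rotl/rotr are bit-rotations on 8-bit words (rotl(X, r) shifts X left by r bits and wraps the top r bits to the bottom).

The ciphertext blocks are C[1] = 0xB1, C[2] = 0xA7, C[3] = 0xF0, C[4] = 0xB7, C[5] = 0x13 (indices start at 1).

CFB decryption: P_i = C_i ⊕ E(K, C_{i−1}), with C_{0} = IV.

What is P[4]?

P[4]: E(K, 0xF0) = 0x5F; 0xB7 ⊕ 0x5F = 0xE8.

P[4] = 0xE8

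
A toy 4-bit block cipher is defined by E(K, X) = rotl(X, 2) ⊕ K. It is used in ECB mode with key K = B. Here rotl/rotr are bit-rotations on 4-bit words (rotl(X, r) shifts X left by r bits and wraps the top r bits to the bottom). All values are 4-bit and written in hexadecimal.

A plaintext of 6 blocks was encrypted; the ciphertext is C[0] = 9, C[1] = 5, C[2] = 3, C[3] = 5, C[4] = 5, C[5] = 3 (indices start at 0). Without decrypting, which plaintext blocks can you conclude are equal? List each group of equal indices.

ECB encrypts each block independently with the same key, so equal ciphertext blocks imply equal plaintext blocks.
C[1] = C[3] = C[4] = 5, so P[1] = P[3] = P[4].
C[2] = C[5] = 3, so P[2] = P[5].

P[1] = P[3] = P[4]; P[2] = P[5]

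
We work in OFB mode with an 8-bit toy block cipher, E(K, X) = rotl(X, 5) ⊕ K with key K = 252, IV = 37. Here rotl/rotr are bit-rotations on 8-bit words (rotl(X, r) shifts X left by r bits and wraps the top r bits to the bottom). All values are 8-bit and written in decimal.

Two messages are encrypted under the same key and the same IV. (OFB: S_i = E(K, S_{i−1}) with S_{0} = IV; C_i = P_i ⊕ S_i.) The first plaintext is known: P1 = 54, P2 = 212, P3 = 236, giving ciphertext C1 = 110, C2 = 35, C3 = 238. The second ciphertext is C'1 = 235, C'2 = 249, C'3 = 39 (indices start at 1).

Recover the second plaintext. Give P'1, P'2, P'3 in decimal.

P'1 = 179, P'2 = 14, P'3 = 37

In OFB with a reused IV, both messages share the same keystream S_i, so C_i ⊕ C'_i = P_i ⊕ P'_i and thus P'_i = P_i ⊕ C_i ⊕ C'_i.
P'1: 54 ⊕ 110 ⊕ 235 = 179.
P'2: 212 ⊕ 35 ⊕ 249 = 14.
P'3: 236 ⊕ 238 ⊕ 39 = 37.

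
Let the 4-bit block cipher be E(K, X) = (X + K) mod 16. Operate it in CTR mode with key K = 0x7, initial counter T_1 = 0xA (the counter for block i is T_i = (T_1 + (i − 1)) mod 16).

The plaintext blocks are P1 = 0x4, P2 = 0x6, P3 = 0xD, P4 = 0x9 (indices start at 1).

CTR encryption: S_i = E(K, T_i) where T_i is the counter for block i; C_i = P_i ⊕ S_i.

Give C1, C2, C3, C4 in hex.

C1 = 0x5, C2 = 0x4, C3 = 0xE, C4 = 0xD

C1: T = 0xA, S = E(K, T) = 0x1; 0x4 ⊕ 0x1 = 0x5.
C2: T = 0xB, S = E(K, T) = 0x2; 0x6 ⊕ 0x2 = 0x4.
C3: T = 0xC, S = E(K, T) = 0x3; 0xD ⊕ 0x3 = 0xE.
C4: T = 0xD, S = E(K, T) = 0x4; 0x9 ⊕ 0x4 = 0xD.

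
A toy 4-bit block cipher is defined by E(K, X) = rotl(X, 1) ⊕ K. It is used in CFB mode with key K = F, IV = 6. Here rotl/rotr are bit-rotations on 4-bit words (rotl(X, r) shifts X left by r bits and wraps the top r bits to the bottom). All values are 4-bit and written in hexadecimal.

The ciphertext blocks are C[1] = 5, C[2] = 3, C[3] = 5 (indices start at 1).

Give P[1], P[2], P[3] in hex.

CFB decryption: P_i = C_i ⊕ E(K, C_{i−1}), with C_{0} = IV.
P[1]: E(K, 6) = 3; 5 ⊕ 3 = 6.
P[2]: E(K, 5) = 5; 3 ⊕ 5 = 6.
P[3]: E(K, 3) = 9; 5 ⊕ 9 = C.

P[1] = 6, P[2] = 6, P[3] = C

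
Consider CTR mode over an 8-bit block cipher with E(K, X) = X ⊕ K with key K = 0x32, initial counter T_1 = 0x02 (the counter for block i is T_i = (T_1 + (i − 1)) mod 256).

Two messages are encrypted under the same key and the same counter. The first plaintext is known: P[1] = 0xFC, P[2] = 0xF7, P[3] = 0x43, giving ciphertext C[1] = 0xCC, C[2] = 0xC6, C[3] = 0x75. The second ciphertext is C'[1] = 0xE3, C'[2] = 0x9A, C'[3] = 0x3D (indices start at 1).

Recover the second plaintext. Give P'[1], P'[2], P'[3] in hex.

In CTR with a reused counter, both messages share the same keystream S_i, so C_i ⊕ C'_i = P_i ⊕ P'_i and thus P'_i = P_i ⊕ C_i ⊕ C'_i.
P'[1]: 0xFC ⊕ 0xCC ⊕ 0xE3 = 0xD3.
P'[2]: 0xF7 ⊕ 0xC6 ⊕ 0x9A = 0xAB.
P'[3]: 0x43 ⊕ 0x75 ⊕ 0x3D = 0x0B.

P'[1] = 0xD3, P'[2] = 0xAB, P'[3] = 0x0B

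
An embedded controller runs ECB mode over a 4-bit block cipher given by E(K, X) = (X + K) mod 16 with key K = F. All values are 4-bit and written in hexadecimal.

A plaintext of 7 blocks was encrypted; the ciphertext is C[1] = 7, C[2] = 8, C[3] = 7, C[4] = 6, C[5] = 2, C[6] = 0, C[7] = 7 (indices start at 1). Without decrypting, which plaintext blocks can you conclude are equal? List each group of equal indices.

ECB encrypts each block independently with the same key, so equal ciphertext blocks imply equal plaintext blocks.
C[1] = C[3] = C[7] = 7, so P[1] = P[3] = P[7].

P[1] = P[3] = P[7]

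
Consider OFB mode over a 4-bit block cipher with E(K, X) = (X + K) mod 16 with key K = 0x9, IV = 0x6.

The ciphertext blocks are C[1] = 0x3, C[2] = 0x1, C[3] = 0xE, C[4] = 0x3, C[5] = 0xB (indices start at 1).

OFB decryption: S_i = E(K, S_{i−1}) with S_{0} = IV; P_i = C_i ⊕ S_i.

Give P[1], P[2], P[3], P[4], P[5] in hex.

P[1] = 0xC, P[2] = 0x9, P[3] = 0xF, P[4] = 0x9, P[5] = 0x8

P[1]: S = E(K, 0x6) = 0xF; 0x3 ⊕ 0xF = 0xC.
P[2]: S = E(K, 0xF) = 0x8; 0x1 ⊕ 0x8 = 0x9.
P[3]: S = E(K, 0x8) = 0x1; 0xE ⊕ 0x1 = 0xF.
P[4]: S = E(K, 0x1) = 0xA; 0x3 ⊕ 0xA = 0x9.
P[5]: S = E(K, 0xA) = 0x3; 0xB ⊕ 0x3 = 0x8.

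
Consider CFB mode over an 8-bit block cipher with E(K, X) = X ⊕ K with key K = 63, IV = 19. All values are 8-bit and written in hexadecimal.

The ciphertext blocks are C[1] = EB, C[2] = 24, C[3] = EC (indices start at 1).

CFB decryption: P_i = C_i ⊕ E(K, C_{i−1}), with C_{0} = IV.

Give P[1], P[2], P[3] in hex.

P[1] = 91, P[2] = AC, P[3] = AB

P[1]: E(K, 19) = 7A; EB ⊕ 7A = 91.
P[2]: E(K, EB) = 88; 24 ⊕ 88 = AC.
P[3]: E(K, 24) = 47; EC ⊕ 47 = AB.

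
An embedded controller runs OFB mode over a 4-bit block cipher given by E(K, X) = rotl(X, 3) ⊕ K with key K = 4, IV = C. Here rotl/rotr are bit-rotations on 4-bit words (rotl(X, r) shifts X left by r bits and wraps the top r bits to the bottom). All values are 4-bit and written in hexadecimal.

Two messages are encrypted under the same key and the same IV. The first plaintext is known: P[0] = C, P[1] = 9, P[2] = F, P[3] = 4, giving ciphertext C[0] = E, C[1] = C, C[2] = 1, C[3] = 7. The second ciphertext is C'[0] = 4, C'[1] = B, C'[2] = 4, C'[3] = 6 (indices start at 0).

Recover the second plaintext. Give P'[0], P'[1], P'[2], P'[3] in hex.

In OFB with a reused IV, both messages share the same keystream S_i, so C_i ⊕ C'_i = P_i ⊕ P'_i and thus P'_i = P_i ⊕ C_i ⊕ C'_i.
P'[0]: C ⊕ E ⊕ 4 = 6.
P'[1]: 9 ⊕ C ⊕ B = E.
P'[2]: F ⊕ 1 ⊕ 4 = A.
P'[3]: 4 ⊕ 7 ⊕ 6 = 5.

P'[0] = 6, P'[1] = E, P'[2] = A, P'[3] = 5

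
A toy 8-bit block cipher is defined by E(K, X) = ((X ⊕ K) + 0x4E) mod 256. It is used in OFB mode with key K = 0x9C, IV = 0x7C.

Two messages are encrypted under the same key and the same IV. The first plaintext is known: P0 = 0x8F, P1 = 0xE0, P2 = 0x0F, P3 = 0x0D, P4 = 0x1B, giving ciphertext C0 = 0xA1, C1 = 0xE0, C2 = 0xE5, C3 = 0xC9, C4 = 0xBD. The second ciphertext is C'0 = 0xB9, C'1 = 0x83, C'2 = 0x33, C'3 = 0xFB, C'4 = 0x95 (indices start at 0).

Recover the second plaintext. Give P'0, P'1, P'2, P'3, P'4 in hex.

P'0 = 0x97, P'1 = 0x83, P'2 = 0xD9, P'3 = 0x3F, P'4 = 0x33

In OFB with a reused IV, both messages share the same keystream S_i, so C_i ⊕ C'_i = P_i ⊕ P'_i and thus P'_i = P_i ⊕ C_i ⊕ C'_i.
P'0: 0x8F ⊕ 0xA1 ⊕ 0xB9 = 0x97.
P'1: 0xE0 ⊕ 0xE0 ⊕ 0x83 = 0x83.
P'2: 0x0F ⊕ 0xE5 ⊕ 0x33 = 0xD9.
P'3: 0x0D ⊕ 0xC9 ⊕ 0xFB = 0x3F.
P'4: 0x1B ⊕ 0xBD ⊕ 0x95 = 0x33.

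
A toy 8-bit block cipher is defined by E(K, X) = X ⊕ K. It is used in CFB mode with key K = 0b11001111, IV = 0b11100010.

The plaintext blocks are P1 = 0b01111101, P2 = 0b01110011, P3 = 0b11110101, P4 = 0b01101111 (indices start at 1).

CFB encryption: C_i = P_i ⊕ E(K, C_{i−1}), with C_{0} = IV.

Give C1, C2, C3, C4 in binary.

C1: E(K, 0b11100010) = 0b00101101; 0b01111101 ⊕ 0b00101101 = 0b01010000.
C2: E(K, 0b01010000) = 0b10011111; 0b01110011 ⊕ 0b10011111 = 0b11101100.
C3: E(K, 0b11101100) = 0b00100011; 0b11110101 ⊕ 0b00100011 = 0b11010110.
C4: E(K, 0b11010110) = 0b00011001; 0b01101111 ⊕ 0b00011001 = 0b01110110.

C1 = 0b01010000, C2 = 0b11101100, C3 = 0b11010110, C4 = 0b01110110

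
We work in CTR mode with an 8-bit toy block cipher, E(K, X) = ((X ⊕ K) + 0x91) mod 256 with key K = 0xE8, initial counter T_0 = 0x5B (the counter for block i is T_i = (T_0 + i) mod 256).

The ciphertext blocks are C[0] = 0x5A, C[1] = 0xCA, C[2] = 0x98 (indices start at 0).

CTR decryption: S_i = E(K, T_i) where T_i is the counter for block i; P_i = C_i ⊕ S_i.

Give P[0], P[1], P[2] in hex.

P[0]: T = 0x5B, S = E(K, T) = 0x44; 0x5A ⊕ 0x44 = 0x1E.
P[1]: T = 0x5C, S = E(K, T) = 0x45; 0xCA ⊕ 0x45 = 0x8F.
P[2]: T = 0x5D, S = E(K, T) = 0x46; 0x98 ⊕ 0x46 = 0xDE.

P[0] = 0x1E, P[1] = 0x8F, P[2] = 0xDE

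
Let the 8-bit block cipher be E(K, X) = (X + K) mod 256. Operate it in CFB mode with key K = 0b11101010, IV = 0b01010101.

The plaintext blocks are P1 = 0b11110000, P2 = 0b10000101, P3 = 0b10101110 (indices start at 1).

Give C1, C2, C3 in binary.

CFB encryption: C_i = P_i ⊕ E(K, C_{i−1}), with C_{0} = IV.
C1: E(K, 0b01010101) = 0b00111111; 0b11110000 ⊕ 0b00111111 = 0b11001111.
C2: E(K, 0b11001111) = 0b10111001; 0b10000101 ⊕ 0b10111001 = 0b00111100.
C3: E(K, 0b00111100) = 0b00100110; 0b10101110 ⊕ 0b00100110 = 0b10001000.

C1 = 0b11001111, C2 = 0b00111100, C3 = 0b10001000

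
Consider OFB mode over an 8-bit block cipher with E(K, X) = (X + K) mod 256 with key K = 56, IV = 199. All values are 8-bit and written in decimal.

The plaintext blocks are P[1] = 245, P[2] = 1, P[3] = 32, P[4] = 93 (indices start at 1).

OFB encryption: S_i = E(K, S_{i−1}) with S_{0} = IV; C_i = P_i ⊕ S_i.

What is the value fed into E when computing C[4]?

C[1]: S = E(K, 199) = 255; 245 ⊕ 255 = 10.
C[2]: S = E(K, 255) = 55; 1 ⊕ 55 = 54.
C[3]: S = E(K, 55) = 111; 32 ⊕ 111 = 79.
C[4]: S = E(K, 111) = 167; 93 ⊕ 167 = 250.
So the input to E for block [4] is 111.

111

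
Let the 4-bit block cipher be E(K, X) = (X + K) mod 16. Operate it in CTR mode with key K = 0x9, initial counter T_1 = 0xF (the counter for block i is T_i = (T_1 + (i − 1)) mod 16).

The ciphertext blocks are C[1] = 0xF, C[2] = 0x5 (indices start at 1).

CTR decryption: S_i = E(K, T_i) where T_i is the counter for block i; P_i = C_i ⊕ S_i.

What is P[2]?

P[2] = 0xC

P[2]: T = 0x0, S = E(K, T) = 0x9; 0x5 ⊕ 0x9 = 0xC.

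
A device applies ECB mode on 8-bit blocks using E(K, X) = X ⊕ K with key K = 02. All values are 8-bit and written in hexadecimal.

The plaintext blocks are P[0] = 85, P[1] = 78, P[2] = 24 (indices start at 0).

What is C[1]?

C[1] = 7A

ECB encryption: C_i = E(K, P_i).
C[1]: E(K, 78) = 7A.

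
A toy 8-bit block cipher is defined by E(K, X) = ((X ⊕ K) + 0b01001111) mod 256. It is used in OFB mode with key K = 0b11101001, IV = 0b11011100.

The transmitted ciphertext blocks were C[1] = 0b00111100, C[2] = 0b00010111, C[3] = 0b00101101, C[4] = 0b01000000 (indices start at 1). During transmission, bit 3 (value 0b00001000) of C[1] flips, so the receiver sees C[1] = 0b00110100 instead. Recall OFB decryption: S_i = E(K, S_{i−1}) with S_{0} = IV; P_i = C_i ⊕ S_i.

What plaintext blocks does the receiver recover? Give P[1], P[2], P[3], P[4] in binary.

Only C[1] changed, to 0b00110100. In OFB, a change in C_i flips the same bit in P_i only; the keystream is unaffected. Decrypting the received ciphertext:
P[1]: S = E(K, 0b11011100) = 0b10000100; 0b00110100 ⊕ 0b10000100 = 0b10110000.
P[2]: S = E(K, 0b10000100) = 0b10111100; 0b00010111 ⊕ 0b10111100 = 0b10101011.
P[3]: S = E(K, 0b10111100) = 0b10100100; 0b00101101 ⊕ 0b10100100 = 0b10001001.
P[4]: S = E(K, 0b10100100) = 0b10011100; 0b01000000 ⊕ 0b10011100 = 0b11011100.
Blocks that differ from the original plaintext: P[1].

P[1] = 0b10110000, P[2] = 0b10101011, P[3] = 0b10001001, P[4] = 0b11011100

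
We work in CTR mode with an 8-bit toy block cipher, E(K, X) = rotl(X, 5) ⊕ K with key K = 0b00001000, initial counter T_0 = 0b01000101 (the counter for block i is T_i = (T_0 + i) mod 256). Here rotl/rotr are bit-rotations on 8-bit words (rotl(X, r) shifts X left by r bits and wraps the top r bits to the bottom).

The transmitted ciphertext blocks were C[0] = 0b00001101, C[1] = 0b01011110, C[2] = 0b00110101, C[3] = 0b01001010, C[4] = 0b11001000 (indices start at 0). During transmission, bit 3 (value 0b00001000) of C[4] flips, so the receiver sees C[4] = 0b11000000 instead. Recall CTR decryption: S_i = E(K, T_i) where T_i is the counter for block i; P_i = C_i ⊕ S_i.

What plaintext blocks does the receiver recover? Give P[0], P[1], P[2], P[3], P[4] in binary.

P[0] = 0b10101101, P[1] = 0b10011110, P[2] = 0b11010101, P[3] = 0b01001011, P[4] = 0b11100001

Only C[4] changed, to 0b11000000. In CTR, a change in C_i flips the same bit in P_i only; the keystream is unaffected. Decrypting the received ciphertext:
P[0]: T = 0b01000101, S = E(K, T) = 0b10100000; 0b00001101 ⊕ 0b10100000 = 0b10101101.
P[1]: T = 0b01000110, S = E(K, T) = 0b11000000; 0b01011110 ⊕ 0b11000000 = 0b10011110.
P[2]: T = 0b01000111, S = E(K, T) = 0b11100000; 0b00110101 ⊕ 0b11100000 = 0b11010101.
P[3]: T = 0b01001000, S = E(K, T) = 0b00000001; 0b01001010 ⊕ 0b00000001 = 0b01001011.
P[4]: T = 0b01001001, S = E(K, T) = 0b00100001; 0b11000000 ⊕ 0b00100001 = 0b11100001.
Blocks that differ from the original plaintext: P[4].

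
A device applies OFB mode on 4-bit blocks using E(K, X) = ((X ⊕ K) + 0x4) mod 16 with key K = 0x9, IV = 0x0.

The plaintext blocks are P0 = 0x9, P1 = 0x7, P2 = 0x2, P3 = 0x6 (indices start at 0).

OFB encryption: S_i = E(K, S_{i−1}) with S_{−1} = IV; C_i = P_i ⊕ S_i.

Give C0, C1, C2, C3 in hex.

C0: S = E(K, 0x0) = 0xD; 0x9 ⊕ 0xD = 0x4.
C1: S = E(K, 0xD) = 0x8; 0x7 ⊕ 0x8 = 0xF.
C2: S = E(K, 0x8) = 0x5; 0x2 ⊕ 0x5 = 0x7.
C3: S = E(K, 0x5) = 0x0; 0x6 ⊕ 0x0 = 0x6.

C0 = 0x4, C1 = 0xF, C2 = 0x7, C3 = 0x6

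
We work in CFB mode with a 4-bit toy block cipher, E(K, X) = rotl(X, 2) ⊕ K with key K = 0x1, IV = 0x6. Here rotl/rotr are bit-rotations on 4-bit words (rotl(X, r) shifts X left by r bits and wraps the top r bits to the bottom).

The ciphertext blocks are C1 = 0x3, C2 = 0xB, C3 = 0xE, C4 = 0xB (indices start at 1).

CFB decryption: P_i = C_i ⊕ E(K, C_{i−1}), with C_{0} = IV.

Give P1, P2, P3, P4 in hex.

P1 = 0xB, P2 = 0x6, P3 = 0x1, P4 = 0x1

P1: E(K, 0x6) = 0x8; 0x3 ⊕ 0x8 = 0xB.
P2: E(K, 0x3) = 0xD; 0xB ⊕ 0xD = 0x6.
P3: E(K, 0xB) = 0xF; 0xE ⊕ 0xF = 0x1.
P4: E(K, 0xE) = 0xA; 0xB ⊕ 0xA = 0x1.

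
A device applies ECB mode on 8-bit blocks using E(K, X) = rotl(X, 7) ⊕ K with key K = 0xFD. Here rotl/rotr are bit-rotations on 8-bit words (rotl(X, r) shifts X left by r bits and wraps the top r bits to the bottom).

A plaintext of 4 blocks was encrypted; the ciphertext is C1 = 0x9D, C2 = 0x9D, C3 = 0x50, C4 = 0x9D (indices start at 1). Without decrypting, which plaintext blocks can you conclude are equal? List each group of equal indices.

P1 = P2 = P4

ECB encrypts each block independently with the same key, so equal ciphertext blocks imply equal plaintext blocks.
C1 = C2 = C4 = 0x9D, so P1 = P2 = P4.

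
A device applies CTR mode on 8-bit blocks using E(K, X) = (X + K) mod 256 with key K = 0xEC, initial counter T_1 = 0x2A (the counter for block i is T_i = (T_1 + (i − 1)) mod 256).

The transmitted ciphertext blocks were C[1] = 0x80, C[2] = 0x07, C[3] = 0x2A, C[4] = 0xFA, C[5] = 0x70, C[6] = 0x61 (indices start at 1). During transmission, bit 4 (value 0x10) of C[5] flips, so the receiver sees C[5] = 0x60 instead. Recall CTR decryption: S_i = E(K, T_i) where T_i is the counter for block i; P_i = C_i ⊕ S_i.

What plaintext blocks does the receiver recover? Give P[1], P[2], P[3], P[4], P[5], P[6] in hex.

P[1] = 0x96, P[2] = 0x10, P[3] = 0x32, P[4] = 0xE3, P[5] = 0x7A, P[6] = 0x7A

Only C[5] changed, to 0x60. In CTR, a change in C_i flips the same bit in P_i only; the keystream is unaffected. Decrypting the received ciphertext:
P[1]: T = 0x2A, S = E(K, T) = 0x16; 0x80 ⊕ 0x16 = 0x96.
P[2]: T = 0x2B, S = E(K, T) = 0x17; 0x07 ⊕ 0x17 = 0x10.
P[3]: T = 0x2C, S = E(K, T) = 0x18; 0x2A ⊕ 0x18 = 0x32.
P[4]: T = 0x2D, S = E(K, T) = 0x19; 0xFA ⊕ 0x19 = 0xE3.
P[5]: T = 0x2E, S = E(K, T) = 0x1A; 0x60 ⊕ 0x1A = 0x7A.
P[6]: T = 0x2F, S = E(K, T) = 0x1B; 0x61 ⊕ 0x1B = 0x7A.
Blocks that differ from the original plaintext: P[5].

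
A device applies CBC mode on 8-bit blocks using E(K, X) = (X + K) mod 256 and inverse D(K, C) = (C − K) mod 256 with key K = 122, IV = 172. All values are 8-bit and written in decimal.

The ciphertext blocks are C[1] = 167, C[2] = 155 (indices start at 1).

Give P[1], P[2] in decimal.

P[1] = 129, P[2] = 134

CBC decryption: P_i = D(K, C_i) ⊕ C_{i−1}, with C_{0} = IV.
P[1]: D(K, 167) = 45; 45 ⊕ 172 = 129.
P[2]: D(K, 155) = 33; 33 ⊕ 167 = 134.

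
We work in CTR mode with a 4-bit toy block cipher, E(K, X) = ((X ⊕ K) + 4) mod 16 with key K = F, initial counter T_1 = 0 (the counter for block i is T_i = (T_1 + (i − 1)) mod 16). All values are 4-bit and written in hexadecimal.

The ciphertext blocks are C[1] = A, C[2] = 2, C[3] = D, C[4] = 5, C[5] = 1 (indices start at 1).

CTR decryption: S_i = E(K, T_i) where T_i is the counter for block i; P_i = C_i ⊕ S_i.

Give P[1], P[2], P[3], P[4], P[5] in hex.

P[1] = 9, P[2] = 0, P[3] = C, P[4] = 5, P[5] = E

P[1]: T = 0, S = E(K, T) = 3; A ⊕ 3 = 9.
P[2]: T = 1, S = E(K, T) = 2; 2 ⊕ 2 = 0.
P[3]: T = 2, S = E(K, T) = 1; D ⊕ 1 = C.
P[4]: T = 3, S = E(K, T) = 0; 5 ⊕ 0 = 5.
P[5]: T = 4, S = E(K, T) = F; 1 ⊕ F = E.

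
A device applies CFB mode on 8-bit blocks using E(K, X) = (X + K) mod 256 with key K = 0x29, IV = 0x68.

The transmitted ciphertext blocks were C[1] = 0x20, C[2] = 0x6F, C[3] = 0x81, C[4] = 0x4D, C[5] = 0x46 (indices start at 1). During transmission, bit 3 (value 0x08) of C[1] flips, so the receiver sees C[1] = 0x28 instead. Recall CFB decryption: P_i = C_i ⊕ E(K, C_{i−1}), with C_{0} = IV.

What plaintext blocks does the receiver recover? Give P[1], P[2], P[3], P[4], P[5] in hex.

Only C[1] changed, to 0x28. In CFB, a change in C_i flips the same bit in P_i and garbles P_{i+1}. Decrypting the received ciphertext:
P[1]: E(K, 0x68) = 0x91; 0x28 ⊕ 0x91 = 0xB9.
P[2]: E(K, 0x28) = 0x51; 0x6F ⊕ 0x51 = 0x3E.
P[3]: E(K, 0x6F) = 0x98; 0x81 ⊕ 0x98 = 0x19.
P[4]: E(K, 0x81) = 0xAA; 0x4D ⊕ 0xAA = 0xE7.
P[5]: E(K, 0x4D) = 0x76; 0x46 ⊕ 0x76 = 0x30.
Blocks that differ from the original plaintext: P[1], P[2].

P[1] = 0xB9, P[2] = 0x3E, P[3] = 0x19, P[4] = 0xE7, P[5] = 0x30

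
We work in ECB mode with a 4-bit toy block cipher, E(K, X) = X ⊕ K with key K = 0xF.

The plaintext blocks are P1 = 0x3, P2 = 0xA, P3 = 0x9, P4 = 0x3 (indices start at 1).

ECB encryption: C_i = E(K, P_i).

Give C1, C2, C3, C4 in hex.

C1 = 0xC, C2 = 0x5, C3 = 0x6, C4 = 0xC

C1: E(K, 0x3) = 0xC.
C2: E(K, 0xA) = 0x5.
C3: E(K, 0x9) = 0x6.
C4: E(K, 0x3) = 0xC.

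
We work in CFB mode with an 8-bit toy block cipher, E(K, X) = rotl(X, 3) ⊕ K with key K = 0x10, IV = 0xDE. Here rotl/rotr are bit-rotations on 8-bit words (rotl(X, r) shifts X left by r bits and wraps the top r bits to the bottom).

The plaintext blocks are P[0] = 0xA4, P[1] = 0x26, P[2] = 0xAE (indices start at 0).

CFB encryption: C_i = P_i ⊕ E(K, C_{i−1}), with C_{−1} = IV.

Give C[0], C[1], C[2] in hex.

C[0]: E(K, 0xDE) = 0xE6; 0xA4 ⊕ 0xE6 = 0x42.
C[1]: E(K, 0x42) = 0x02; 0x26 ⊕ 0x02 = 0x24.
C[2]: E(K, 0x24) = 0x31; 0xAE ⊕ 0x31 = 0x9F.

C[0] = 0x42, C[1] = 0x24, C[2] = 0x9F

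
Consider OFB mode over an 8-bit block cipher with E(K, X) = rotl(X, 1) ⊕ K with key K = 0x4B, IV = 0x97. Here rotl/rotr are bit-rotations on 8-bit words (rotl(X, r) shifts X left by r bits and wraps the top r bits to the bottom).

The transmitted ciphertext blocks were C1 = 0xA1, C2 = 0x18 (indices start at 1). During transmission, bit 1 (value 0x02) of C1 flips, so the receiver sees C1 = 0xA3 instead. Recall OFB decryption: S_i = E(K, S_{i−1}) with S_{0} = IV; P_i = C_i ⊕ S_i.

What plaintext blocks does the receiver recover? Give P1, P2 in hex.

P1 = 0xC7, P2 = 0x9B

Only C1 changed, to 0xA3. In OFB, a change in C_i flips the same bit in P_i only; the keystream is unaffected. Decrypting the received ciphertext:
P1: S = E(K, 0x97) = 0x64; 0xA3 ⊕ 0x64 = 0xC7.
P2: S = E(K, 0x64) = 0x83; 0x18 ⊕ 0x83 = 0x9B.
Blocks that differ from the original plaintext: P1.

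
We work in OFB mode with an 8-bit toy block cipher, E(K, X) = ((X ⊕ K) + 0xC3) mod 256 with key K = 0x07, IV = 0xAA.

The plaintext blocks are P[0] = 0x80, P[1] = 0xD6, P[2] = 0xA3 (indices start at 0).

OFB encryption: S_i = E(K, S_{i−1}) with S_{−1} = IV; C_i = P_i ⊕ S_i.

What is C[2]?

C[0]: S = E(K, 0xAA) = 0x70; 0x80 ⊕ 0x70 = 0xF0.
C[1]: S = E(K, 0x70) = 0x3A; 0xD6 ⊕ 0x3A = 0xEC.
C[2]: S = E(K, 0x3A) = 0x00; 0xA3 ⊕ 0x00 = 0xA3.

C[2] = 0xA3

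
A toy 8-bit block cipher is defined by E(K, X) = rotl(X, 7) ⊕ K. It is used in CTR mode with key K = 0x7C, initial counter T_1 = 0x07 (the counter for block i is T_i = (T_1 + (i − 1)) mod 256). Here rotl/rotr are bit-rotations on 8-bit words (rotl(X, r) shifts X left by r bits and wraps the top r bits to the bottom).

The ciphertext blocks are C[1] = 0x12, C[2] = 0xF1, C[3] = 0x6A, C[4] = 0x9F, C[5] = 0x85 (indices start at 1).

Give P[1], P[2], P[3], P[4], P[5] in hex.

P[1] = 0xED, P[2] = 0x89, P[3] = 0x92, P[4] = 0xE6, P[5] = 0x7C

CTR decryption: S_i = E(K, T_i) where T_i is the counter for block i; P_i = C_i ⊕ S_i.
P[1]: T = 0x07, S = E(K, T) = 0xFF; 0x12 ⊕ 0xFF = 0xED.
P[2]: T = 0x08, S = E(K, T) = 0x78; 0xF1 ⊕ 0x78 = 0x89.
P[3]: T = 0x09, S = E(K, T) = 0xF8; 0x6A ⊕ 0xF8 = 0x92.
P[4]: T = 0x0A, S = E(K, T) = 0x79; 0x9F ⊕ 0x79 = 0xE6.
P[5]: T = 0x0B, S = E(K, T) = 0xF9; 0x85 ⊕ 0xF9 = 0x7C.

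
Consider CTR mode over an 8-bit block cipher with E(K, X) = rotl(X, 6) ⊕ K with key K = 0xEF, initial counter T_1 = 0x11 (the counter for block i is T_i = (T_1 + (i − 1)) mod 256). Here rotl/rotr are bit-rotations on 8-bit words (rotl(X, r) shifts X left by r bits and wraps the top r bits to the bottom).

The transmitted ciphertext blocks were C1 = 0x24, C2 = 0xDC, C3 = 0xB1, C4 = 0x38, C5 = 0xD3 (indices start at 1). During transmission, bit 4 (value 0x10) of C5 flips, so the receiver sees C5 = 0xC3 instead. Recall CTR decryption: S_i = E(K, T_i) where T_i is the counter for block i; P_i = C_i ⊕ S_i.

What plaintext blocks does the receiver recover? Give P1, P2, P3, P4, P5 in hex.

P1 = 0x8F, P2 = 0xB7, P3 = 0x9A, P4 = 0xD2, P5 = 0x69

Only C5 changed, to 0xC3. In CTR, a change in C_i flips the same bit in P_i only; the keystream is unaffected. Decrypting the received ciphertext:
P1: T = 0x11, S = E(K, T) = 0xAB; 0x24 ⊕ 0xAB = 0x8F.
P2: T = 0x12, S = E(K, T) = 0x6B; 0xDC ⊕ 0x6B = 0xB7.
P3: T = 0x13, S = E(K, T) = 0x2B; 0xB1 ⊕ 0x2B = 0x9A.
P4: T = 0x14, S = E(K, T) = 0xEA; 0x38 ⊕ 0xEA = 0xD2.
P5: T = 0x15, S = E(K, T) = 0xAA; 0xC3 ⊕ 0xAA = 0x69.
Blocks that differ from the original plaintext: P5.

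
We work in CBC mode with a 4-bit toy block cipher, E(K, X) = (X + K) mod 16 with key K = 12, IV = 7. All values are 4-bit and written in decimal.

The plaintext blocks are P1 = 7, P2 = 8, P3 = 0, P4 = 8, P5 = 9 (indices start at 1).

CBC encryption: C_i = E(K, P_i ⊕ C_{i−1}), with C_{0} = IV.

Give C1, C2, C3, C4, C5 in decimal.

C1: P1 ⊕ 7 = 0; E(K, 0) = 12.
C2: P2 ⊕ 12 = 4; E(K, 4) = 0.
C3: P3 ⊕ 0 = 0; E(K, 0) = 12.
C4: P4 ⊕ 12 = 4; E(K, 4) = 0.
C5: P5 ⊕ 0 = 9; E(K, 9) = 5.

C1 = 12, C2 = 0, C3 = 12, C4 = 0, C5 = 5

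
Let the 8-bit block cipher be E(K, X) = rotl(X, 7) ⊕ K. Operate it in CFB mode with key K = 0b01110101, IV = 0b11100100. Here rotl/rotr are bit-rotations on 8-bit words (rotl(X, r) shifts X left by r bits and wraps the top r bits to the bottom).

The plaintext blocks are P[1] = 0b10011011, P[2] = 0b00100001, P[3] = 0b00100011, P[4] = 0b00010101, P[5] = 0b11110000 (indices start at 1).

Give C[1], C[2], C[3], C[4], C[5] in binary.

C[1] = 0b10011100, C[2] = 0b00011010, C[3] = 0b01011011, C[4] = 0b11001101, C[5] = 0b01100011

CFB encryption: C_i = P_i ⊕ E(K, C_{i−1}), with C_{0} = IV.
C[1]: E(K, 0b11100100) = 0b00000111; 0b10011011 ⊕ 0b00000111 = 0b10011100.
C[2]: E(K, 0b10011100) = 0b00111011; 0b00100001 ⊕ 0b00111011 = 0b00011010.
C[3]: E(K, 0b00011010) = 0b01111000; 0b00100011 ⊕ 0b01111000 = 0b01011011.
C[4]: E(K, 0b01011011) = 0b11011000; 0b00010101 ⊕ 0b11011000 = 0b11001101.
C[5]: E(K, 0b11001101) = 0b10010011; 0b11110000 ⊕ 0b10010011 = 0b01100011.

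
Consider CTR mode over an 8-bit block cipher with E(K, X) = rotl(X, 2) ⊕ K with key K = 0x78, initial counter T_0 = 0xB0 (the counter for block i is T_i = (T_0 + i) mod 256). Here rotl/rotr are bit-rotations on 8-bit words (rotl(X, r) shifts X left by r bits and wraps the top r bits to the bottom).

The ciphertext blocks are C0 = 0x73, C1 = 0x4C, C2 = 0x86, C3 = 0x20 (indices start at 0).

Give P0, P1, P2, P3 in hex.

P0 = 0xC9, P1 = 0xF2, P2 = 0x34, P3 = 0x96

CTR decryption: S_i = E(K, T_i) where T_i is the counter for block i; P_i = C_i ⊕ S_i.
P0: T = 0xB0, S = E(K, T) = 0xBA; 0x73 ⊕ 0xBA = 0xC9.
P1: T = 0xB1, S = E(K, T) = 0xBE; 0x4C ⊕ 0xBE = 0xF2.
P2: T = 0xB2, S = E(K, T) = 0xB2; 0x86 ⊕ 0xB2 = 0x34.
P3: T = 0xB3, S = E(K, T) = 0xB6; 0x20 ⊕ 0xB6 = 0x96.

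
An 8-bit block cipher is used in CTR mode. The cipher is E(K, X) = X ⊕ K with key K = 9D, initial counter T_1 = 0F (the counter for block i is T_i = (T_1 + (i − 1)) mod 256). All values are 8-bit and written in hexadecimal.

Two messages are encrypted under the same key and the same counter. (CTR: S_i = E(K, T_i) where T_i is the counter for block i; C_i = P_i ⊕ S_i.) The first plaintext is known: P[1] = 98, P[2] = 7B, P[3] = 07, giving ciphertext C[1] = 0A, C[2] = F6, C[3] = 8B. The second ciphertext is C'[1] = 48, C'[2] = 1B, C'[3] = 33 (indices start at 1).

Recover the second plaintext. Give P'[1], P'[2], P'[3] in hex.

P'[1] = DA, P'[2] = 96, P'[3] = BF

In CTR with a reused counter, both messages share the same keystream S_i, so C_i ⊕ C'_i = P_i ⊕ P'_i and thus P'_i = P_i ⊕ C_i ⊕ C'_i.
P'[1]: 98 ⊕ 0A ⊕ 48 = DA.
P'[2]: 7B ⊕ F6 ⊕ 1B = 96.
P'[3]: 07 ⊕ 8B ⊕ 33 = BF.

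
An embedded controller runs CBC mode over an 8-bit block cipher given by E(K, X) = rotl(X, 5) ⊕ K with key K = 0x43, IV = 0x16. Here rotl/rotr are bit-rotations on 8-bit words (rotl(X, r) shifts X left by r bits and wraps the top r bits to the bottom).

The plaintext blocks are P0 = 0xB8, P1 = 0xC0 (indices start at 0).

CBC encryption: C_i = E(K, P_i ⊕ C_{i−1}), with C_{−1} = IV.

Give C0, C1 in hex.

C0 = 0x96, C1 = 0x89

C0: P0 ⊕ 0x16 = 0xAE; E(K, 0xAE) = 0x96.
C1: P1 ⊕ 0x96 = 0x56; E(K, 0x56) = 0x89.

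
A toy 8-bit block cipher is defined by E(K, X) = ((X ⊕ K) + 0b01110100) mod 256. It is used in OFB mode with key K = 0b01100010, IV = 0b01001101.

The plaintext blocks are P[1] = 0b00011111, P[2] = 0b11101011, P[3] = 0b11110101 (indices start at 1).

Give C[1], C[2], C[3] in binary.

C[1] = 0b10111100, C[2] = 0b11011110, C[3] = 0b00111110

OFB encryption: S_i = E(K, S_{i−1}) with S_{0} = IV; C_i = P_i ⊕ S_i.
C[1]: S = E(K, 0b01001101) = 0b10100011; 0b00011111 ⊕ 0b10100011 = 0b10111100.
C[2]: S = E(K, 0b10100011) = 0b00110101; 0b11101011 ⊕ 0b00110101 = 0b11011110.
C[3]: S = E(K, 0b00110101) = 0b11001011; 0b11110101 ⊕ 0b11001011 = 0b00111110.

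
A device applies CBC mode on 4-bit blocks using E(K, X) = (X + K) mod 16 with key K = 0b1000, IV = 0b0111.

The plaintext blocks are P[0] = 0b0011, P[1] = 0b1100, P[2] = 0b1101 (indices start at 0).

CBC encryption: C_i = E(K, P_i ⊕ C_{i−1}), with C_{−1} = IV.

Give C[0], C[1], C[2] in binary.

C[0]: P[0] ⊕ 0b0111 = 0b0100; E(K, 0b0100) = 0b1100.
C[1]: P[1] ⊕ 0b1100 = 0b0000; E(K, 0b0000) = 0b1000.
C[2]: P[2] ⊕ 0b1000 = 0b0101; E(K, 0b0101) = 0b1101.

C[0] = 0b1100, C[1] = 0b1000, C[2] = 0b1101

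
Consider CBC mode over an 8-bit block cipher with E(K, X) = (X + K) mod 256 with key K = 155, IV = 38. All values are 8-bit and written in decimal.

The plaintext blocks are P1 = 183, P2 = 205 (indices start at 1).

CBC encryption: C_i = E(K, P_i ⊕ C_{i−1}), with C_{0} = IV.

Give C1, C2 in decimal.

C1 = 44, C2 = 124

C1: P1 ⊕ 38 = 145; E(K, 145) = 44.
C2: P2 ⊕ 44 = 225; E(K, 225) = 124.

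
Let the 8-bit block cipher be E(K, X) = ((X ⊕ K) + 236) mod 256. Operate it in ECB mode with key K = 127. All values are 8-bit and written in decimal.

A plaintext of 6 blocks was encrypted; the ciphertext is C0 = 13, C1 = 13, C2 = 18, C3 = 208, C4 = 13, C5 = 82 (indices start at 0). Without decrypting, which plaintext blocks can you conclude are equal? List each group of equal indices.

ECB encrypts each block independently with the same key, so equal ciphertext blocks imply equal plaintext blocks.
C0 = C1 = C4 = 13, so P0 = P1 = P4.

P0 = P1 = P4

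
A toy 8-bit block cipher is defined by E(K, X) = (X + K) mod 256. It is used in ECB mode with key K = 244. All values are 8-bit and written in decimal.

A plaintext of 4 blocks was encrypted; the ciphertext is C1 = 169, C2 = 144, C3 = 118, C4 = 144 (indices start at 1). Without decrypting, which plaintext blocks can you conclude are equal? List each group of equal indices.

P2 = P4

ECB encrypts each block independently with the same key, so equal ciphertext blocks imply equal plaintext blocks.
C2 = C4 = 144, so P2 = P4.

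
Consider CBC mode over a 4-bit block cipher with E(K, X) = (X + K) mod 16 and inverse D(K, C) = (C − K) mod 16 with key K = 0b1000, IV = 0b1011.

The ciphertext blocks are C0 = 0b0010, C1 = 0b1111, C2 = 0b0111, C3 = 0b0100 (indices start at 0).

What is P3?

CBC decryption: P_i = D(K, C_i) ⊕ C_{i−1}, with C_{−1} = IV.
P3: D(K, 0b0100) = 0b1100; 0b1100 ⊕ 0b0111 = 0b1011.

P3 = 0b1011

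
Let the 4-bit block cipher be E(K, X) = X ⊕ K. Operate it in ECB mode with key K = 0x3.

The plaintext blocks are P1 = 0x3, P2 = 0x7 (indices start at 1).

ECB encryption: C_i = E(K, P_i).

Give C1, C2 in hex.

C1 = 0x0, C2 = 0x4

C1: E(K, 0x3) = 0x0.
C2: E(K, 0x7) = 0x4.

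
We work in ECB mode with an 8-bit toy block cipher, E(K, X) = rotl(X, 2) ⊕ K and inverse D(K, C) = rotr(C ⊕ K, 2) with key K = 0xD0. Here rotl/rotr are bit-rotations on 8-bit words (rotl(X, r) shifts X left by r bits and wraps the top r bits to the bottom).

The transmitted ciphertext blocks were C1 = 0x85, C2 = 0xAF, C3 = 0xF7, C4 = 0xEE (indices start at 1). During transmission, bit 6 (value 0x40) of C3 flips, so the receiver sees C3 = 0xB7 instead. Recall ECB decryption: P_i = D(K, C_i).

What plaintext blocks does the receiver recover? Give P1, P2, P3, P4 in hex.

Only C3 changed, to 0xB7. In ECB, a change in C_i affects only P_i. Decrypting the received ciphertext:
P1: D(K, 0x85) = 0x55.
P2: D(K, 0xAF) = 0xDF.
P3: D(K, 0xB7) = 0xD9.
P4: D(K, 0xEE) = 0x8F.
Blocks that differ from the original plaintext: P3.

P1 = 0x55, P2 = 0xDF, P3 = 0xD9, P4 = 0x8F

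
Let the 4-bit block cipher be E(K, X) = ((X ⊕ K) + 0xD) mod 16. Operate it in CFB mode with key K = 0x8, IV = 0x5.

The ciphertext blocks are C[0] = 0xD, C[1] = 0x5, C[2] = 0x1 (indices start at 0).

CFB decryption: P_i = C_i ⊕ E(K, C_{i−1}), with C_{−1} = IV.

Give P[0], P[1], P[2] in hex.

P[0]: E(K, 0x5) = 0xA; 0xD ⊕ 0xA = 0x7.
P[1]: E(K, 0xD) = 0x2; 0x5 ⊕ 0x2 = 0x7.
P[2]: E(K, 0x5) = 0xA; 0x1 ⊕ 0xA = 0xB.

P[0] = 0x7, P[1] = 0x7, P[2] = 0xB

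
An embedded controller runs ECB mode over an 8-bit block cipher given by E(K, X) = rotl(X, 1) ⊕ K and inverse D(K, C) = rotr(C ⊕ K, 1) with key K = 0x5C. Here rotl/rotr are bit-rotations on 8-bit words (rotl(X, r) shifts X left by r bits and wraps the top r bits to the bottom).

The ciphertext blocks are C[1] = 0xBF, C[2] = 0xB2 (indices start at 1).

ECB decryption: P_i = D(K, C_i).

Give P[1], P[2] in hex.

P[1] = 0xF1, P[2] = 0x77

P[1]: D(K, 0xBF) = 0xF1.
P[2]: D(K, 0xB2) = 0x77.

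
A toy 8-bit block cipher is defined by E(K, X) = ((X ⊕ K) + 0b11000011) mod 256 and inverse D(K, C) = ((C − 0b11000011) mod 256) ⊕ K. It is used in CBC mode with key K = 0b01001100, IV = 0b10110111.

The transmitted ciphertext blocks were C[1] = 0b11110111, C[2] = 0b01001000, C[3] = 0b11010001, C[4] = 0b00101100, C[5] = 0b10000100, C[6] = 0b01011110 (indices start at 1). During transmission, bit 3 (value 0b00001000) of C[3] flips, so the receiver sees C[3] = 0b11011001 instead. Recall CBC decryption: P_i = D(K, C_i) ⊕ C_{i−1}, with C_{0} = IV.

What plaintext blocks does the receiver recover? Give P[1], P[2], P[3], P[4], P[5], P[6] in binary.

Only C[3] changed, to 0b11011001. In CBC, a change in C_i garbles P_i and flips the same bit in P_{i+1}. Decrypting the received ciphertext:
P[1]: D(K, 0b11110111) = 0b01111000; 0b01111000 ⊕ 0b10110111 = 0b11001111.
P[2]: D(K, 0b01001000) = 0b11001001; 0b11001001 ⊕ 0b11110111 = 0b00111110.
P[3]: D(K, 0b11011001) = 0b01011010; 0b01011010 ⊕ 0b01001000 = 0b00010010.
P[4]: D(K, 0b00101100) = 0b00100101; 0b00100101 ⊕ 0b11011001 = 0b11111100.
P[5]: D(K, 0b10000100) = 0b10001101; 0b10001101 ⊕ 0b00101100 = 0b10100001.
P[6]: D(K, 0b01011110) = 0b11010111; 0b11010111 ⊕ 0b10000100 = 0b01010011.
Blocks that differ from the original plaintext: P[3], P[4].

P[1] = 0b11001111, P[2] = 0b00111110, P[3] = 0b00010010, P[4] = 0b11111100, P[5] = 0b10100001, P[6] = 0b01010011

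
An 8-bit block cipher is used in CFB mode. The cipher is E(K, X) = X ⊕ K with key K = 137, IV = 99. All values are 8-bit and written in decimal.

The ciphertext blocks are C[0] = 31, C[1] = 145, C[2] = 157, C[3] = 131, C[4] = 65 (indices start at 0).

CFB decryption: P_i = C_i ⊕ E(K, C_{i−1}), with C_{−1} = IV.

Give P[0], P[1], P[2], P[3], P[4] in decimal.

P[0] = 245, P[1] = 7, P[2] = 133, P[3] = 151, P[4] = 75

P[0]: E(K, 99) = 234; 31 ⊕ 234 = 245.
P[1]: E(K, 31) = 150; 145 ⊕ 150 = 7.
P[2]: E(K, 145) = 24; 157 ⊕ 24 = 133.
P[3]: E(K, 157) = 20; 131 ⊕ 20 = 151.
P[4]: E(K, 131) = 10; 65 ⊕ 10 = 75.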